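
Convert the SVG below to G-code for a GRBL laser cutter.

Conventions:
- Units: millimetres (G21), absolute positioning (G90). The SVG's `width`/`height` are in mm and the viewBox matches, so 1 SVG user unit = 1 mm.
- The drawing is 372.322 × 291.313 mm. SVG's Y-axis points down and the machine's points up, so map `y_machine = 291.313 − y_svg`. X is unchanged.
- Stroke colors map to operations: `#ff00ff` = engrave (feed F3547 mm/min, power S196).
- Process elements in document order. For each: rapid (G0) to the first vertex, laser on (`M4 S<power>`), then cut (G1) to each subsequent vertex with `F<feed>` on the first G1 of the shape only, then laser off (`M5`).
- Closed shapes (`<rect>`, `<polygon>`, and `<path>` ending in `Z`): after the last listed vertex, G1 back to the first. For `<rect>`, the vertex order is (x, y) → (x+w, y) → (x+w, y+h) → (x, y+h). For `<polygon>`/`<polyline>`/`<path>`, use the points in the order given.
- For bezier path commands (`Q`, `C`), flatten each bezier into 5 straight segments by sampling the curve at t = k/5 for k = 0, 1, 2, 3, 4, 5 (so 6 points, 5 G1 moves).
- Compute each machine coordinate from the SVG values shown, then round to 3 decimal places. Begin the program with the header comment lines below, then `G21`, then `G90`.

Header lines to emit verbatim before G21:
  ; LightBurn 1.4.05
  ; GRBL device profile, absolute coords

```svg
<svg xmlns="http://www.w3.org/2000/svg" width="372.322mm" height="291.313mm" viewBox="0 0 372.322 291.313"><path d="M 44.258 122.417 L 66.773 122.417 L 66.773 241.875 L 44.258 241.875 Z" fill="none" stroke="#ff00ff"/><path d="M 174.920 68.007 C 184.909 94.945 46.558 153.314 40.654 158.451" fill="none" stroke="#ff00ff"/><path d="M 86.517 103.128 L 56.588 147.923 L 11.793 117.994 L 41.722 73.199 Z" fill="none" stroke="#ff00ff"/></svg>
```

; LightBurn 1.4.05
; GRBL device profile, absolute coords
G21
G90
G0 X44.258 Y168.896
M4 S196
G1 X66.773 Y168.896 F3547
G1 X66.773 Y49.438
G1 X44.258 Y49.438
G1 X44.258 Y168.896
M5
G0 X174.920 Y223.306
M4 S196
G1 X165.359 Y204.049 F3547
G1 X133.674 Y181.312
G1 X93.343 Y159.159
G1 X57.844 Y141.655
G1 X40.654 Y132.862
M5
G0 X86.517 Y188.185
M4 S196
G1 X56.588 Y143.390 F3547
G1 X11.793 Y173.319
G1 X41.722 Y218.114
G1 X86.517 Y188.185
M5

1 u = 1 mm; y_m = 291.313 − y.

[1] `<path>` rectangle, #ff00ff→engrave S196 F3547: (44.258,168.896) → (66.773,168.896) → (66.773,49.438) → (44.258,49.438) → (44.258,168.896) (closed)

[2] `<path>` cubic bezier, #ff00ff→engrave S196 F3547: (174.920,223.306) → (165.359,204.049) → (133.674,181.312) → (93.343,159.159) → (57.844,141.655) → (40.654,132.862)

[3] `<path>` regular polygon, #ff00ff→engrave S196 F3547: (86.517,188.185) → (56.588,143.390) → (11.793,173.319) → (41.722,218.114) → (86.517,188.185) (closed)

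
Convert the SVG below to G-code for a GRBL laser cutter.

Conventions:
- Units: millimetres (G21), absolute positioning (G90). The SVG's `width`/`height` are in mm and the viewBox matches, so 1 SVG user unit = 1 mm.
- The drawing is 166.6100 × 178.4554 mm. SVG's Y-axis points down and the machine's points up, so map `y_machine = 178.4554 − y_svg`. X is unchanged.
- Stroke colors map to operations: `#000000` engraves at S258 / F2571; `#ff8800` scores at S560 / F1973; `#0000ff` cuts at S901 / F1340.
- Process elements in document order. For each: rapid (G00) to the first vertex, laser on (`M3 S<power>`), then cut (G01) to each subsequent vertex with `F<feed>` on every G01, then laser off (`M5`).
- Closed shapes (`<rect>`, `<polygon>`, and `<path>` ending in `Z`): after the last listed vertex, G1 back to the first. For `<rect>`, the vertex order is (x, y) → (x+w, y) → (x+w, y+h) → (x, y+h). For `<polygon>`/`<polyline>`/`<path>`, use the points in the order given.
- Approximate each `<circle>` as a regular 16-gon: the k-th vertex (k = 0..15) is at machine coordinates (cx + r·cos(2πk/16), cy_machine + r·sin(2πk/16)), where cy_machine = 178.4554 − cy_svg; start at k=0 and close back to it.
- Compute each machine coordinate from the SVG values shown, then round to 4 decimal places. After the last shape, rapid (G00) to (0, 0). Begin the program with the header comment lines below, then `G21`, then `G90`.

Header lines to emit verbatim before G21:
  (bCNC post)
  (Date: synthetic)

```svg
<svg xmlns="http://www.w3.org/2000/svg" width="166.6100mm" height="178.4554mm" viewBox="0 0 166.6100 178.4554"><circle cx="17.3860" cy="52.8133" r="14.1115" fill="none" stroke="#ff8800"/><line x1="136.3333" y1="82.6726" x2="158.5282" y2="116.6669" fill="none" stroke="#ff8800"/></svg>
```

1 u = 1 mm; y_m = 178.4554 − y.

[1] `<circle>` circle, #ff8800→score S560 F1973: (31.4975,125.6421) → (30.4233,131.0423) → (27.3643,135.6204) → (22.7862,138.6794) → (17.3860,139.7536) → (11.9858,138.6794) → (7.4077,135.6204) → (4.3487,131.0423) → (3.2745,125.6421) → (4.3487,120.2419) → (7.4077,115.6638) → (11.9858,112.6048) → (17.3860,111.5306) → (22.7862,112.6048) → (27.3643,115.6638) → (30.4233,120.2419) → (31.4975,125.6421) (closed)

[2] `<line>` line segment, #ff8800→score S560 F1973: (136.3333,95.7828) → (158.5282,61.7885)

(bCNC post)
(Date: synthetic)
G21
G90
G00 X31.4975 Y125.6421
M3 S560
G01 X30.4233 Y131.0423 F1973
G01 X27.3643 Y135.6204 F1973
G01 X22.7862 Y138.6794 F1973
G01 X17.3860 Y139.7536 F1973
G01 X11.9858 Y138.6794 F1973
G01 X7.4077 Y135.6204 F1973
G01 X4.3487 Y131.0423 F1973
G01 X3.2745 Y125.6421 F1973
G01 X4.3487 Y120.2419 F1973
G01 X7.4077 Y115.6638 F1973
G01 X11.9858 Y112.6048 F1973
G01 X17.3860 Y111.5306 F1973
G01 X22.7862 Y112.6048 F1973
G01 X27.3643 Y115.6638 F1973
G01 X30.4233 Y120.2419 F1973
G01 X31.4975 Y125.6421 F1973
M5
G00 X136.3333 Y95.7828
M3 S560
G01 X158.5282 Y61.7885 F1973
M5
G00 X0.0000 Y0.0000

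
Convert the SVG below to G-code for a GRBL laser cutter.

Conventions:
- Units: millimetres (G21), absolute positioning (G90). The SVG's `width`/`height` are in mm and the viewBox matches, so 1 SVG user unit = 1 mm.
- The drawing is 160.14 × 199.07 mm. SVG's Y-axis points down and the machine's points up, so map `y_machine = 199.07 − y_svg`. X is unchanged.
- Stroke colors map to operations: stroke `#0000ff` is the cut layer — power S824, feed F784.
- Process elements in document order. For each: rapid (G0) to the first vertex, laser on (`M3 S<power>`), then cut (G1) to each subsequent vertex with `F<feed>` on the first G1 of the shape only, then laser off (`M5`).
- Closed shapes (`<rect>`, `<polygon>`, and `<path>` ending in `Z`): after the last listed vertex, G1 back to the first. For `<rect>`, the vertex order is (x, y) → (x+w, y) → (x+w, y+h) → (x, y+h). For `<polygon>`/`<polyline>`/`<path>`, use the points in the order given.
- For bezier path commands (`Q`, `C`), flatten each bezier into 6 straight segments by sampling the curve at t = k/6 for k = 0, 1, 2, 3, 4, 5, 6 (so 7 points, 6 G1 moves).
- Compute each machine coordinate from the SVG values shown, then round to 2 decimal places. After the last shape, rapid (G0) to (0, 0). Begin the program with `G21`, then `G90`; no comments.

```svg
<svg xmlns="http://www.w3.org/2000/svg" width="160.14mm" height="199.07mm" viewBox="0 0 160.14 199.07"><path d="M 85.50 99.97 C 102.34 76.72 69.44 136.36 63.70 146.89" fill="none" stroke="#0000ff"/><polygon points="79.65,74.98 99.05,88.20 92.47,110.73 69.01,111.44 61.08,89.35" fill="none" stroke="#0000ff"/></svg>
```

G21
G90
G0 X85.50 Y99.10
M3 S824
G1 X90.13 Y104.43 F784
G1 X88.61 Y99.61
G1 X83.07 Y88.31
G1 X75.65 Y74.19
G1 X68.48 Y60.93
G1 X63.70 Y52.18
M5
G0 X79.65 Y124.09
M3 S824
G1 X99.05 Y110.87 F784
G1 X92.47 Y88.34
G1 X69.01 Y87.63
G1 X61.08 Y109.72
G1 X79.65 Y124.09
M5
G0 X0.00 Y0.00

Since the viewBox matches the mm dimensions, user units are millimetres directly. The only transform is the Y-flip y_m = 199.07 − y_svg.

Shape 1 is a cubic bezier drawn with `<path>`. Its stroke #0000ff means cut at S824, F784. After flipping Y the toolpath is (85.50,99.10) → (90.13,104.43) → (88.61,99.61) → (83.07,88.31) → (75.65,74.19) → (68.48,60.93) → (63.70,52.18).

Shape 2 is a regular polygon drawn with `<polygon>`. Its stroke #0000ff means cut at S824, F784. After flipping Y the toolpath is (79.65,124.09) → (99.05,110.87) → (92.47,88.34) → (69.01,87.63) → (61.08,109.72) → (79.65,124.09), returning to the start.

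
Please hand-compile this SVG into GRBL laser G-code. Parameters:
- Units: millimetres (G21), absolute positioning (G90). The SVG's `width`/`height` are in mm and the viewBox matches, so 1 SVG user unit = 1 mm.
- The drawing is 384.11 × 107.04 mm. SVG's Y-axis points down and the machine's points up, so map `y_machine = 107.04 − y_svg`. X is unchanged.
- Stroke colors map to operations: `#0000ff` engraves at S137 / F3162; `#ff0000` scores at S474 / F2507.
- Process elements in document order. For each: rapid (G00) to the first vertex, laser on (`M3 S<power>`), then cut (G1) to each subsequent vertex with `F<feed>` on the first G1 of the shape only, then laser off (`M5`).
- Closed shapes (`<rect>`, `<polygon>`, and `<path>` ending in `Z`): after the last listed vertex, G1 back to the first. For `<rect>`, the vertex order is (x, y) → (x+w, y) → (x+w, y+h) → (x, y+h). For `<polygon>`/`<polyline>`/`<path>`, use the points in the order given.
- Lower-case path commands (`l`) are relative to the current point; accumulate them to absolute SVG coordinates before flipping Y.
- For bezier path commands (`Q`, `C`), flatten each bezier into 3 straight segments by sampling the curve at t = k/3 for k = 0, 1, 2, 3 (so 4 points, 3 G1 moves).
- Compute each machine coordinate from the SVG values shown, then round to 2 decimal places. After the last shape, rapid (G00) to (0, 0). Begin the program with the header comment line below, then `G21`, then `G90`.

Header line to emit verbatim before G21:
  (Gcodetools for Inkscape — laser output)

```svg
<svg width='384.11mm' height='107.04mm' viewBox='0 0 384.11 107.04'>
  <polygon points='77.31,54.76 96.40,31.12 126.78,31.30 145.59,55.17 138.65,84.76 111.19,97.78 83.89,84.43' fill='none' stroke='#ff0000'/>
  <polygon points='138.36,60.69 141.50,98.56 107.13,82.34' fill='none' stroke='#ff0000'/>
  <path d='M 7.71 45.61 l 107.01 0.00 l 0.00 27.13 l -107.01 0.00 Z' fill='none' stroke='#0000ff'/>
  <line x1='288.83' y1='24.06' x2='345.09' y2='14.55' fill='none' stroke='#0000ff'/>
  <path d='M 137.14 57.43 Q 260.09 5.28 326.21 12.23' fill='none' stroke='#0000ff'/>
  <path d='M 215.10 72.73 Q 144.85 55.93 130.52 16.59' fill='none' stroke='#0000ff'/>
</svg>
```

Since the viewBox matches the mm dimensions, user units are millimetres directly. The only transform is the Y-flip y_m = 107.04 − y_svg.

Shape 1 is a regular polygon drawn with `<polygon>`. Its stroke #ff0000 means score at S474, F2507. After flipping Y the toolpath is (77.31,52.28) → (96.40,75.92) → (126.78,75.74) → (145.59,51.87) → (138.65,22.28) → (111.19,9.26) → (83.89,22.61) → (77.31,52.28), returning to the start.

Shape 2 is a regular polygon drawn with `<polygon>`. Its stroke #ff0000 means score at S474, F2507. After flipping Y the toolpath is (138.36,46.35) → (141.50,8.48) → (107.13,24.70) → (138.36,46.35), returning to the start.

Shape 3 is a rectangle drawn with `<path>`. Its stroke #0000ff means engrave at S137, F3162. After flipping Y the toolpath is (7.71,61.43) → (114.72,61.43) → (114.72,34.30) → (7.71,34.30) → (7.71,61.43), returning to the start.

Shape 4 is a line segment drawn with `<line>`. Its stroke #0000ff means engrave at S137, F3162. After flipping Y the toolpath is (288.83,82.98) → (345.09,92.49).

Shape 5 is a quadratic bezier drawn with `<path>`. Its stroke #0000ff means engrave at S137, F3162. After flipping Y the toolpath is (137.14,49.61) → (212.79,77.81) → (275.82,92.88) → (326.21,94.81).

Shape 6 is a quadratic bezier drawn with `<path>`. Its stroke #0000ff means engrave at S137, F3162. After flipping Y the toolpath is (215.10,34.31) → (174.48,48.01) → (146.29,66.73) → (130.52,90.45).

(Gcodetools for Inkscape — laser output)
G21
G90
G00 X77.31 Y52.28
M3 S474
G1 X96.40 Y75.92 F2507
G1 X126.78 Y75.74
G1 X145.59 Y51.87
G1 X138.65 Y22.28
G1 X111.19 Y9.26
G1 X83.89 Y22.61
G1 X77.31 Y52.28
M5
G00 X138.36 Y46.35
M3 S474
G1 X141.50 Y8.48 F2507
G1 X107.13 Y24.70
G1 X138.36 Y46.35
M5
G00 X7.71 Y61.43
M3 S137
G1 X114.72 Y61.43 F3162
G1 X114.72 Y34.30
G1 X7.71 Y34.30
G1 X7.71 Y61.43
M5
G00 X288.83 Y82.98
M3 S137
G1 X345.09 Y92.49 F3162
M5
G00 X137.14 Y49.61
M3 S137
G1 X212.79 Y77.81 F3162
G1 X275.82 Y92.88
G1 X326.21 Y94.81
M5
G00 X215.10 Y34.31
M3 S137
G1 X174.48 Y48.01 F3162
G1 X146.29 Y66.73
G1 X130.52 Y90.45
M5
G00 X0.00 Y0.00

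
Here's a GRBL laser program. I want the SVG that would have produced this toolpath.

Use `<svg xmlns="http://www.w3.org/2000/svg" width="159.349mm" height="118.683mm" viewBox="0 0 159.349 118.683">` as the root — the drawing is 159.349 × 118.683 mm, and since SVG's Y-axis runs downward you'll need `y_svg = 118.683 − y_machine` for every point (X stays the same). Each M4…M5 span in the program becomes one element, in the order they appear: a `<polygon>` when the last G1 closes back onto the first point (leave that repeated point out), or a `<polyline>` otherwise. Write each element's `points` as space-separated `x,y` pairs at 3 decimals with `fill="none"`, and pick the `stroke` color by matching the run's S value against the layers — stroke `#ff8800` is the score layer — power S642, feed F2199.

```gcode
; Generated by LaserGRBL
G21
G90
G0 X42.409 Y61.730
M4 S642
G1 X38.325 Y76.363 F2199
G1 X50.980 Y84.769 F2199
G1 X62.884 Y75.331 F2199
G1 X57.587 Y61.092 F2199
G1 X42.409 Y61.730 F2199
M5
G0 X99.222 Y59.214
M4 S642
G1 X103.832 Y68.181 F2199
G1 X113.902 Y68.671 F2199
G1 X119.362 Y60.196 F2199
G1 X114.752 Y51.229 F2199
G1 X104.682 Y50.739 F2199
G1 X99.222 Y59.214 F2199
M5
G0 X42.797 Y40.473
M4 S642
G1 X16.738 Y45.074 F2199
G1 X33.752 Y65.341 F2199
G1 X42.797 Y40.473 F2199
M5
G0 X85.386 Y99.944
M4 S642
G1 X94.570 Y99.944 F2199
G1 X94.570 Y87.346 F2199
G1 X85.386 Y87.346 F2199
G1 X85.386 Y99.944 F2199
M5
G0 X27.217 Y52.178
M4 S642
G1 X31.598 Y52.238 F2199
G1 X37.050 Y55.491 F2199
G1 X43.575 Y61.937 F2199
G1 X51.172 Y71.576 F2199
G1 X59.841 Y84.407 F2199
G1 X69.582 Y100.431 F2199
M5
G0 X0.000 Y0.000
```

<svg xmlns="http://www.w3.org/2000/svg" width="159.349mm" height="118.683mm" viewBox="0 0 159.349 118.683">
  <polygon points="42.409,56.953 38.325,42.320 50.980,33.914 62.884,43.352 57.587,57.591" fill="none" stroke="#ff8800"/>
  <polygon points="99.222,59.469 103.832,50.502 113.902,50.012 119.362,58.487 114.752,67.454 104.682,67.944" fill="none" stroke="#ff8800"/>
  <polygon points="42.797,78.210 16.738,73.609 33.752,53.342" fill="none" stroke="#ff8800"/>
  <polygon points="85.386,18.739 94.570,18.739 94.570,31.337 85.386,31.337" fill="none" stroke="#ff8800"/>
  <polyline points="27.217,66.505 31.598,66.445 37.050,63.192 43.575,56.746 51.172,47.107 59.841,34.276 69.582,18.252" fill="none" stroke="#ff8800"/>
</svg>

Machine Y-up, SVG Y-down with viewBox height 118.683, so y_svg = 118.683 − y_machine; X carries over. Every run uses S642, so all elements get stroke `#ff8800` (score).

Run 1: The run returns to its start, so emit a `<polygon>` with points (Y-flipped): 42.409,56.953 38.325,42.320 50.980,33.914 62.884,43.352 57.587,57.591.

Run 2: The run returns to its start, so emit a `<polygon>` with points (Y-flipped): 99.222,59.469 103.832,50.502 113.902,50.012 119.362,58.487 114.752,67.454 104.682,67.944.

Run 3: The run returns to its start, so emit a `<polygon>` with points (Y-flipped): 42.797,78.210 16.738,73.609 33.752,53.342.

Run 4: The run returns to its start, so emit a `<polygon>` with points (Y-flipped): 85.386,18.739 94.570,18.739 94.570,31.337 85.386,31.337.

Run 5: The run is open, so emit a `<polyline>` with points (Y-flipped): 27.217,66.505 31.598,66.445 37.050,63.192 43.575,56.746 51.172,47.107 59.841,34.276 69.582,18.252.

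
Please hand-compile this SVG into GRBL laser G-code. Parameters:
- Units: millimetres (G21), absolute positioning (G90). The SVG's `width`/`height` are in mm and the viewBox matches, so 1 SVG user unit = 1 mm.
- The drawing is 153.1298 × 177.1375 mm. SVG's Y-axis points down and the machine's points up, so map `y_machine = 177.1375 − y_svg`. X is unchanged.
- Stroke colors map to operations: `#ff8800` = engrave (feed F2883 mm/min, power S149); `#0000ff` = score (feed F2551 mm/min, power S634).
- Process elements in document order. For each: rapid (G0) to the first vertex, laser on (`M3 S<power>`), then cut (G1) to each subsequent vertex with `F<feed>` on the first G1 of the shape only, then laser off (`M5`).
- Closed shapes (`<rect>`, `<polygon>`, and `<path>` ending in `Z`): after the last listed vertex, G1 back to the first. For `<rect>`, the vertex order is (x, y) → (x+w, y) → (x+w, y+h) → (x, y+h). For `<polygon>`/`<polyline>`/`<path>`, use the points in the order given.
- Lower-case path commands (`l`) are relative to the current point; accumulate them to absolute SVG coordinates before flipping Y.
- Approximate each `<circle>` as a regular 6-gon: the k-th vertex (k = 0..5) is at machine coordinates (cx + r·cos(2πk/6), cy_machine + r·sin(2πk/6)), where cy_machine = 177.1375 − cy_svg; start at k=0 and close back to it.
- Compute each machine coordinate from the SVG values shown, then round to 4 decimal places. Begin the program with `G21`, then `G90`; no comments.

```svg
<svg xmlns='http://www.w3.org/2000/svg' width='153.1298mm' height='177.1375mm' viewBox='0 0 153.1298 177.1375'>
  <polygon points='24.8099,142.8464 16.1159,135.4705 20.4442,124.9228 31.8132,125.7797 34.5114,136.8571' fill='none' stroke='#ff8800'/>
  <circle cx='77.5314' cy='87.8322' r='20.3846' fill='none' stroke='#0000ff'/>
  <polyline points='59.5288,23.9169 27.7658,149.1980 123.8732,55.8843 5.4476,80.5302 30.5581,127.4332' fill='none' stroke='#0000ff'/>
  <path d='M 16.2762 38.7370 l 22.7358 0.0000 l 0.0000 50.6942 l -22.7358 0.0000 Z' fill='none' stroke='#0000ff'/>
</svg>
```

Since the viewBox matches the mm dimensions, user units are millimetres directly. The only transform is the Y-flip y_m = 177.1375 − y_svg.

Shape 1 is a regular polygon drawn with `<polygon>`. Its stroke #ff8800 means engrave at S149, F2883. After flipping Y the toolpath is (24.8099,34.2911) → (16.1159,41.6670) → (20.4442,52.2147) → (31.8132,51.3578) → (34.5114,40.2804) → (24.8099,34.2911), returning to the start.

Shape 2 is a circle drawn with `<circle>`. Its stroke #0000ff means score at S634, F2551. After flipping Y the toolpath is (97.9160,89.3053) → (87.7237,106.9589) → (67.3391,106.9589) → (57.1468,89.3053) → (67.3391,71.6517) → (87.7237,71.6517) → (97.9160,89.3053), returning to the start.

Shape 3 is a open polyline drawn with `<polyline>`. Its stroke #0000ff means score at S634, F2551. After flipping Y the toolpath is (59.5288,153.2206) → (27.7658,27.9395) → (123.8732,121.2532) → (5.4476,96.6073) → (30.5581,49.7043).

Shape 4 is a rectangle drawn with `<path>`. Its stroke #0000ff means score at S634, F2551. After flipping Y the toolpath is (16.2762,138.4005) → (39.0120,138.4005) → (39.0120,87.7063) → (16.2762,87.7063) → (16.2762,138.4005), returning to the start.

G21
G90
G0 X24.8099 Y34.2911
M3 S149
G1 X16.1159 Y41.6670 F2883
G1 X20.4442 Y52.2147
G1 X31.8132 Y51.3578
G1 X34.5114 Y40.2804
G1 X24.8099 Y34.2911
M5
G0 X97.9160 Y89.3053
M3 S634
G1 X87.7237 Y106.9589 F2551
G1 X67.3391 Y106.9589
G1 X57.1468 Y89.3053
G1 X67.3391 Y71.6517
G1 X87.7237 Y71.6517
G1 X97.9160 Y89.3053
M5
G0 X59.5288 Y153.2206
M3 S634
G1 X27.7658 Y27.9395 F2551
G1 X123.8732 Y121.2532
G1 X5.4476 Y96.6073
G1 X30.5581 Y49.7043
M5
G0 X16.2762 Y138.4005
M3 S634
G1 X39.0120 Y138.4005 F2551
G1 X39.0120 Y87.7063
G1 X16.2762 Y87.7063
G1 X16.2762 Y138.4005
M5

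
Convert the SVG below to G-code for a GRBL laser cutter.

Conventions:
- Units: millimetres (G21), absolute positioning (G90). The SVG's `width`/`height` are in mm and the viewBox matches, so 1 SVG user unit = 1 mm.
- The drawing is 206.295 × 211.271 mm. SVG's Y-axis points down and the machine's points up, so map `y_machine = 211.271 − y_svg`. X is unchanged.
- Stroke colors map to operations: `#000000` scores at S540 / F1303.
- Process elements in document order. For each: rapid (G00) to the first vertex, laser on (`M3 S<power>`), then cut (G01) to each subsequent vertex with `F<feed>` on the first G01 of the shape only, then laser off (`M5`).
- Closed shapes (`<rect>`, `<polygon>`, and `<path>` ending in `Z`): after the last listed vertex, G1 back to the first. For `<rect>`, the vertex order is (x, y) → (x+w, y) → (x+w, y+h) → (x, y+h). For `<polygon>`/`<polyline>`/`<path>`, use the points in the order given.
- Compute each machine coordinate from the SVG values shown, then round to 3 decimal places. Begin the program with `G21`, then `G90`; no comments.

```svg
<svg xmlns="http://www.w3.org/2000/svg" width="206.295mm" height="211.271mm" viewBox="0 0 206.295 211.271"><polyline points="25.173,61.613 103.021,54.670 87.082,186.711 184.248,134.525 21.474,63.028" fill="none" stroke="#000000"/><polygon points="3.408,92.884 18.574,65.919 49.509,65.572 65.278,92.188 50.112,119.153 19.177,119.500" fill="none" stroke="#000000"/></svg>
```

G21
G90
G00 X25.173 Y149.658
M3 S540
G01 X103.021 Y156.601 F1303
G01 X87.082 Y24.560
G01 X184.248 Y76.746
G01 X21.474 Y148.243
M5
G00 X3.408 Y118.387
M3 S540
G01 X18.574 Y145.352 F1303
G01 X49.509 Y145.699
G01 X65.278 Y119.083
G01 X50.112 Y92.118
G01 X19.177 Y91.771
G01 X3.408 Y118.387
M5

viewBox `0 0 206.295 211.271` with mm width/height → 1 unit = 1 mm. Flip: y_m = 211.271 − y_svg.

**Shape 1** — `<polyline>` open polyline, stroke `#000000` → score (S540, F1303). Machine vertices: (25.173,149.658) → (103.021,156.601) → (87.082,24.560) → (184.248,76.746) → (21.474,148.243). Open path.

**Shape 2** — `<polygon>` regular polygon, stroke `#000000` → score (S540, F1303). Machine vertices: (3.408,118.387) → (18.574,145.352) → (49.509,145.699) → (65.278,119.083) → (50.112,92.118) → (19.177,91.771) → (3.408,118.387). Closed: final G1 returns to the first vertex.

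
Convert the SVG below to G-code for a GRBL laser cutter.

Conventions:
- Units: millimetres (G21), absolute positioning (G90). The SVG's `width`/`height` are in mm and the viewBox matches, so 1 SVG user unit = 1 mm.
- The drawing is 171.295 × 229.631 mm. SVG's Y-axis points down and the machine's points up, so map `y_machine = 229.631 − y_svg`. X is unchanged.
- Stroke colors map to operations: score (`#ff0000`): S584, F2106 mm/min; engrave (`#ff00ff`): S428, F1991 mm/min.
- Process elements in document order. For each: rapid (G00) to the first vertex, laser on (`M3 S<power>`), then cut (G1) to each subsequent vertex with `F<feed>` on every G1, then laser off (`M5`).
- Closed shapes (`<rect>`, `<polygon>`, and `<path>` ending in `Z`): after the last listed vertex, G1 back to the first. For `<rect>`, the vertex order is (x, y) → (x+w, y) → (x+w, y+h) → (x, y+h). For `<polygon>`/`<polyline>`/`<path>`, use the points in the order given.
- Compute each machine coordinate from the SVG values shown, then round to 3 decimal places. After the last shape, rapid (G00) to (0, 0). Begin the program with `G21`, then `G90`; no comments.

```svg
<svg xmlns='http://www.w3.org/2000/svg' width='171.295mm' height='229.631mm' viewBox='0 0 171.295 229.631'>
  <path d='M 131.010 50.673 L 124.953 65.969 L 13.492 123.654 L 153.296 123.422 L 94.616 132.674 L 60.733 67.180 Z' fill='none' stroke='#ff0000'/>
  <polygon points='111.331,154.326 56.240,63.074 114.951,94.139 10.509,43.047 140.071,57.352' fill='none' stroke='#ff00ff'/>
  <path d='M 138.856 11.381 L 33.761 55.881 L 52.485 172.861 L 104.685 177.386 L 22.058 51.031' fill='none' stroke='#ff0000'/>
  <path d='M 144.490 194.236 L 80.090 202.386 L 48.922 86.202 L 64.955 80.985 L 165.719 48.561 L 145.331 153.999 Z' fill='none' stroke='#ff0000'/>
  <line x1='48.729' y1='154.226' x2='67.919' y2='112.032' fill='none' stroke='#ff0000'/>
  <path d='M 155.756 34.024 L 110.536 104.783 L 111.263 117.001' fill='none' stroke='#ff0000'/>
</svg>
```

G21
G90
G00 X131.010 Y178.958
M3 S584
G1 X124.953 Y163.662 F2106
G1 X13.492 Y105.977 F2106
G1 X153.296 Y106.209 F2106
G1 X94.616 Y96.957 F2106
G1 X60.733 Y162.451 F2106
G1 X131.010 Y178.958 F2106
M5
G00 X111.331 Y75.305
M3 S428
G1 X56.240 Y166.557 F1991
G1 X114.951 Y135.492 F1991
G1 X10.509 Y186.584 F1991
G1 X140.071 Y172.279 F1991
G1 X111.331 Y75.305 F1991
M5
G00 X138.856 Y218.250
M3 S584
G1 X33.761 Y173.750 F2106
G1 X52.485 Y56.770 F2106
G1 X104.685 Y52.245 F2106
G1 X22.058 Y178.600 F2106
M5
G00 X144.490 Y35.395
M3 S584
G1 X80.090 Y27.245 F2106
G1 X48.922 Y143.429 F2106
G1 X64.955 Y148.646 F2106
G1 X165.719 Y181.070 F2106
G1 X145.331 Y75.632 F2106
G1 X144.490 Y35.395 F2106
M5
G00 X48.729 Y75.405
M3 S584
G1 X67.919 Y117.599 F2106
M5
G00 X155.756 Y195.607
M3 S584
G1 X110.536 Y124.848 F2106
G1 X111.263 Y112.630 F2106
M5
G00 X0.000 Y0.000

1 u = 1 mm; y_m = 229.631 − y.

[1] `<path>` closed polygon, #ff0000→score S584 F2106: (131.010,178.958) → (124.953,163.662) → (13.492,105.977) → (153.296,106.209) → (94.616,96.957) → (60.733,162.451) → (131.010,178.958) (closed)

[2] `<polygon>` closed polygon, #ff00ff→engrave S428 F1991: (111.331,75.305) → (56.240,166.557) → (114.951,135.492) → (10.509,186.584) → (140.071,172.279) → (111.331,75.305) (closed)

[3] `<path>` open polyline, #ff0000→score S584 F2106: (138.856,218.250) → (33.761,173.750) → (52.485,56.770) → (104.685,52.245) → (22.058,178.600)

[4] `<path>` closed polygon, #ff0000→score S584 F2106: (144.490,35.395) → (80.090,27.245) → (48.922,143.429) → (64.955,148.646) → (165.719,181.070) → (145.331,75.632) → (144.490,35.395) (closed)

[5] `<line>` line segment, #ff0000→score S584 F2106: (48.729,75.405) → (67.919,117.599)

[6] `<path>` open polyline, #ff0000→score S584 F2106: (155.756,195.607) → (110.536,124.848) → (111.263,112.630)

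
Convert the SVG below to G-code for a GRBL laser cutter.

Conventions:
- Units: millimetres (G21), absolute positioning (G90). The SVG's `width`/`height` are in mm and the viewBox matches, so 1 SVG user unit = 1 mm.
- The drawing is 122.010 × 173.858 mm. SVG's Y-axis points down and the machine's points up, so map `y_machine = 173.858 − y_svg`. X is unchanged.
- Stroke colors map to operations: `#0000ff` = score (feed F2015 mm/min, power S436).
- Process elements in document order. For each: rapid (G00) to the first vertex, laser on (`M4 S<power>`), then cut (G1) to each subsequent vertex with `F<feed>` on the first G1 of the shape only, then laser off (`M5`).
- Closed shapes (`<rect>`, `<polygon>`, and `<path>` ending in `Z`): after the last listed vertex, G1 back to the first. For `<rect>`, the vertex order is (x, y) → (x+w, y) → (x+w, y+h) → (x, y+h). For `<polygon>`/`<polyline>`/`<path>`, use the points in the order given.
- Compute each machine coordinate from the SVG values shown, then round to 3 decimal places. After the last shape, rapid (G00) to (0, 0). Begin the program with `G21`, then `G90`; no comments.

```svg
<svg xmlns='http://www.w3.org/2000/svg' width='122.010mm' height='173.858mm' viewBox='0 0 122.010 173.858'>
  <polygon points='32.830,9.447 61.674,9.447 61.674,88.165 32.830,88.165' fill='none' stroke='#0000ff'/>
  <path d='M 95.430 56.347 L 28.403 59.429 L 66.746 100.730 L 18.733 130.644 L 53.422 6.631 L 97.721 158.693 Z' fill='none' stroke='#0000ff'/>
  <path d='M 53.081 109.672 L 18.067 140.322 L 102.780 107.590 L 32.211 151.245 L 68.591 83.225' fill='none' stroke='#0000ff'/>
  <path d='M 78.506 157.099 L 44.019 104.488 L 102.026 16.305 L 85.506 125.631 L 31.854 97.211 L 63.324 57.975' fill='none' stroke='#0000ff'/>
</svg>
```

1 u = 1 mm; y_m = 173.858 − y.

[1] `<polygon>` rectangle, #0000ff→score S436 F2015: (32.830,164.411) → (61.674,164.411) → (61.674,85.693) → (32.830,85.693) → (32.830,164.411) (closed)

[2] `<path>` closed polygon, #0000ff→score S436 F2015: (95.430,117.511) → (28.403,114.429) → (66.746,73.128) → (18.733,43.214) → (53.422,167.227) → (97.721,15.165) → (95.430,117.511) (closed)

[3] `<path>` open polyline, #0000ff→score S436 F2015: (53.081,64.186) → (18.067,33.536) → (102.780,66.268) → (32.211,22.613) → (68.591,90.633)

[4] `<path>` open polyline, #0000ff→score S436 F2015: (78.506,16.759) → (44.019,69.370) → (102.026,157.553) → (85.506,48.227) → (31.854,76.647) → (63.324,115.883)

G21
G90
G00 X32.830 Y164.411
M4 S436
G1 X61.674 Y164.411 F2015
G1 X61.674 Y85.693
G1 X32.830 Y85.693
G1 X32.830 Y164.411
M5
G00 X95.430 Y117.511
M4 S436
G1 X28.403 Y114.429 F2015
G1 X66.746 Y73.128
G1 X18.733 Y43.214
G1 X53.422 Y167.227
G1 X97.721 Y15.165
G1 X95.430 Y117.511
M5
G00 X53.081 Y64.186
M4 S436
G1 X18.067 Y33.536 F2015
G1 X102.780 Y66.268
G1 X32.211 Y22.613
G1 X68.591 Y90.633
M5
G00 X78.506 Y16.759
M4 S436
G1 X44.019 Y69.370 F2015
G1 X102.026 Y157.553
G1 X85.506 Y48.227
G1 X31.854 Y76.647
G1 X63.324 Y115.883
M5
G00 X0.000 Y0.000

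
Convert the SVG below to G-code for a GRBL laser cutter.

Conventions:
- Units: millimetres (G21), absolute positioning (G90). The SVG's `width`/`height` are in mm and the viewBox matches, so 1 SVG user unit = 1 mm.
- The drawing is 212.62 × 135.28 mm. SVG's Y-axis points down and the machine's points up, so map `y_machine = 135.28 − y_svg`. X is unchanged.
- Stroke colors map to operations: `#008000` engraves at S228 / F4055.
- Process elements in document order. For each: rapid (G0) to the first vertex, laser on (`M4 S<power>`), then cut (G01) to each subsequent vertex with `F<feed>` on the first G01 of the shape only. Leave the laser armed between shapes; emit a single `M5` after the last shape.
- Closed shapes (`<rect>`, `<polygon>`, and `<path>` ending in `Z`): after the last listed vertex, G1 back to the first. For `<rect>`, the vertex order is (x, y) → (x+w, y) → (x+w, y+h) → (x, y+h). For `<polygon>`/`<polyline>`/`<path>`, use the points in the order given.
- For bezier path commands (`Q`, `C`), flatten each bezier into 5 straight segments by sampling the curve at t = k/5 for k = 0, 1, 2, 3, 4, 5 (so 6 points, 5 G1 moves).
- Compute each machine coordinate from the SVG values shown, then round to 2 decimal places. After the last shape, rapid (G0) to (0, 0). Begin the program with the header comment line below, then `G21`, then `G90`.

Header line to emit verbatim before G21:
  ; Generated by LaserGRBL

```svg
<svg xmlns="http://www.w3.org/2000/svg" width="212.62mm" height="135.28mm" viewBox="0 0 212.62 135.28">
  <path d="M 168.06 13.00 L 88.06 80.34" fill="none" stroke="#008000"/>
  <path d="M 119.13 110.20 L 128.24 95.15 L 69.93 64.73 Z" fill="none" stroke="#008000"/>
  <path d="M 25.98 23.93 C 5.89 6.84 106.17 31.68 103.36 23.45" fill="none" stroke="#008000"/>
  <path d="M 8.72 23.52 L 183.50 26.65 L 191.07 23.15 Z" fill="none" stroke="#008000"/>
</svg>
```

1 u = 1 mm; y_m = 135.28 − y.

[1] `<path>` line segment, #008000→engrave S228 F4055: (168.06,122.28) → (88.06,54.94)

[2] `<path>` closed polygon, #008000→engrave S228 F4055: (119.13,25.08) → (128.24,40.13) → (69.93,70.55) → (119.13,25.08) (closed)

[3] `<path>` cubic bezier, #008000→engrave S228 F4055: (25.98,111.35) → (26.58,117.17) → (45.35,116.53) → (71.55,113.03) → (94.46,110.26) → (103.36,111.83)

[4] `<path>` closed polygon, #008000→engrave S228 F4055: (8.72,111.76) → (183.50,108.63) → (191.07,112.13) → (8.72,111.76) (closed)

; Generated by LaserGRBL
G21
G90
G0 X168.06 Y122.28
M4 S228
G01 X88.06 Y54.94 F4055
G0 X119.13 Y25.08
M4 S228
G01 X128.24 Y40.13 F4055
G01 X69.93 Y70.55
G01 X119.13 Y25.08
G0 X25.98 Y111.35
M4 S228
G01 X26.58 Y117.17 F4055
G01 X45.35 Y116.53
G01 X71.55 Y113.03
G01 X94.46 Y110.26
G01 X103.36 Y111.83
G0 X8.72 Y111.76
M4 S228
G01 X183.50 Y108.63 F4055
G01 X191.07 Y112.13
G01 X8.72 Y111.76
M5
G0 X0.00 Y0.00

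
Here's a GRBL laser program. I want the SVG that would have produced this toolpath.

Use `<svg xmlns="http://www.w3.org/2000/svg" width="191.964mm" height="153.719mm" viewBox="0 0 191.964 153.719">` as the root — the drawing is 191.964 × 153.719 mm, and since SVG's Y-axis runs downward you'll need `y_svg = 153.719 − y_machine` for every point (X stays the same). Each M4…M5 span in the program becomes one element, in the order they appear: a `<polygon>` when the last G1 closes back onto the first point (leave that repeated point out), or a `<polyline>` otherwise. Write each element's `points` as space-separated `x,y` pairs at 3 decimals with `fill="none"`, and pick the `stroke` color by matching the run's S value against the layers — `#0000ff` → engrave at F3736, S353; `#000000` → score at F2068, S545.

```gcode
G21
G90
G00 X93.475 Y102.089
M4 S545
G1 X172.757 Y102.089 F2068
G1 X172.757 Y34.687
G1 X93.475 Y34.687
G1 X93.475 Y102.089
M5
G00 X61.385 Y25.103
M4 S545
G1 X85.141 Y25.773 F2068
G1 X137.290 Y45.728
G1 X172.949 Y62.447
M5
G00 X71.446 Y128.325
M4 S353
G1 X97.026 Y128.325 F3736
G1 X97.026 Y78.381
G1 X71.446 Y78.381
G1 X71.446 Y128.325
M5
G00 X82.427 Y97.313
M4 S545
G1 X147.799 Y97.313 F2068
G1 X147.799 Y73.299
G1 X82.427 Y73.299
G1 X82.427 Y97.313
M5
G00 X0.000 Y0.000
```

Machine Y-up, SVG Y-down with viewBox height 153.719, so y_svg = 153.719 − y_machine; X carries over.

Run 1: the run's S545 means `#000000` (score). The run returns to its start, so emit a `<polygon>` with points (Y-flipped): 93.475,51.630 172.757,51.630 172.757,119.032 93.475,119.032.

Run 2: power S545 maps to stroke `#000000` (score). The run is open, so emit a `<polyline>` with points (Y-flipped): 61.385,128.616 85.141,127.946 137.290,107.991 172.949,91.272.

Run 3: the run's S353 means `#0000ff` (engrave). The run returns to its start, so emit a `<polygon>` with points (Y-flipped): 71.446,25.394 97.026,25.394 97.026,75.338 71.446,75.338.

Run 4: the run's S545 means `#000000` (score). The run returns to its start, so emit a `<polygon>` with points (Y-flipped): 82.427,56.406 147.799,56.406 147.799,80.420 82.427,80.420.

<svg xmlns="http://www.w3.org/2000/svg" width="191.964mm" height="153.719mm" viewBox="0 0 191.964 153.719">
  <polygon points="93.475,51.630 172.757,51.630 172.757,119.032 93.475,119.032" fill="none" stroke="#000000"/>
  <polyline points="61.385,128.616 85.141,127.946 137.290,107.991 172.949,91.272" fill="none" stroke="#000000"/>
  <polygon points="71.446,25.394 97.026,25.394 97.026,75.338 71.446,75.338" fill="none" stroke="#0000ff"/>
  <polygon points="82.427,56.406 147.799,56.406 147.799,80.420 82.427,80.420" fill="none" stroke="#000000"/>
</svg>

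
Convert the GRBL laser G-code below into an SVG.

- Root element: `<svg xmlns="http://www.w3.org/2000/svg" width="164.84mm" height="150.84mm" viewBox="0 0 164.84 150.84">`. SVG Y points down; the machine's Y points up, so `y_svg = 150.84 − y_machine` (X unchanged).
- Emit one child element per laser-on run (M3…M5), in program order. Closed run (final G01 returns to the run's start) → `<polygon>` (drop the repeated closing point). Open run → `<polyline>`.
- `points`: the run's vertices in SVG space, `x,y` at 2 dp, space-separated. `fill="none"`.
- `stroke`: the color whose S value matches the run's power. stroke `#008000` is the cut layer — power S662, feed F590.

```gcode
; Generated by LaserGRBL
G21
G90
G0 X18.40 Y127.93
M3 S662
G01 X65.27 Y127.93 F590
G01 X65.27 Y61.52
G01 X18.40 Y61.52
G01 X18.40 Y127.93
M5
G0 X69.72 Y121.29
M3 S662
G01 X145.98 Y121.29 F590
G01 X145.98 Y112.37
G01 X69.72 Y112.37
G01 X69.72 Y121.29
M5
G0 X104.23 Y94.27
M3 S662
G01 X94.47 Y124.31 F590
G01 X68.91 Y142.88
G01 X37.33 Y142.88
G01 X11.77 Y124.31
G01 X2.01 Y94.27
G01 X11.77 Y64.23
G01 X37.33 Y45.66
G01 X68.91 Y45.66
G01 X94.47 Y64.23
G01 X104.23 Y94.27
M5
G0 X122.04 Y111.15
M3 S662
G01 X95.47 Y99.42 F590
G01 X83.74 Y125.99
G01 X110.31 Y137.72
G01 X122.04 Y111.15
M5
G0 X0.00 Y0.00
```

<svg xmlns="http://www.w3.org/2000/svg" width="164.84mm" height="150.84mm" viewBox="0 0 164.84 150.84">
  <polygon points="18.40,22.91 65.27,22.91 65.27,89.32 18.40,89.32" fill="none" stroke="#008000"/>
  <polygon points="69.72,29.55 145.98,29.55 145.98,38.47 69.72,38.47" fill="none" stroke="#008000"/>
  <polygon points="104.23,56.57 94.47,26.53 68.91,7.96 37.33,7.96 11.77,26.53 2.01,56.57 11.77,86.61 37.33,105.18 68.91,105.18 94.47,86.61" fill="none" stroke="#008000"/>
  <polygon points="122.04,39.69 95.47,51.42 83.74,24.85 110.31,13.12" fill="none" stroke="#008000"/>
</svg>

y_svg = 150.84 − y_m. Every run uses S662, so all elements get stroke `#008000` (cut).

[1] closed run; points: 18.40,22.91 65.27,22.91 65.27,89.32 18.40,89.32

[2] closed run; points: 69.72,29.55 145.98,29.55 145.98,38.47 69.72,38.47

[3] closed run; points: 104.23,56.57 94.47,26.53 68.91,7.96 37.33,7.96 11.77,26.53 2.01,56.57 11.77,86.61 37.33,105.18 68.91,105.18 94.47,86.61

[4] closed run; points: 122.04,39.69 95.47,51.42 83.74,24.85 110.31,13.12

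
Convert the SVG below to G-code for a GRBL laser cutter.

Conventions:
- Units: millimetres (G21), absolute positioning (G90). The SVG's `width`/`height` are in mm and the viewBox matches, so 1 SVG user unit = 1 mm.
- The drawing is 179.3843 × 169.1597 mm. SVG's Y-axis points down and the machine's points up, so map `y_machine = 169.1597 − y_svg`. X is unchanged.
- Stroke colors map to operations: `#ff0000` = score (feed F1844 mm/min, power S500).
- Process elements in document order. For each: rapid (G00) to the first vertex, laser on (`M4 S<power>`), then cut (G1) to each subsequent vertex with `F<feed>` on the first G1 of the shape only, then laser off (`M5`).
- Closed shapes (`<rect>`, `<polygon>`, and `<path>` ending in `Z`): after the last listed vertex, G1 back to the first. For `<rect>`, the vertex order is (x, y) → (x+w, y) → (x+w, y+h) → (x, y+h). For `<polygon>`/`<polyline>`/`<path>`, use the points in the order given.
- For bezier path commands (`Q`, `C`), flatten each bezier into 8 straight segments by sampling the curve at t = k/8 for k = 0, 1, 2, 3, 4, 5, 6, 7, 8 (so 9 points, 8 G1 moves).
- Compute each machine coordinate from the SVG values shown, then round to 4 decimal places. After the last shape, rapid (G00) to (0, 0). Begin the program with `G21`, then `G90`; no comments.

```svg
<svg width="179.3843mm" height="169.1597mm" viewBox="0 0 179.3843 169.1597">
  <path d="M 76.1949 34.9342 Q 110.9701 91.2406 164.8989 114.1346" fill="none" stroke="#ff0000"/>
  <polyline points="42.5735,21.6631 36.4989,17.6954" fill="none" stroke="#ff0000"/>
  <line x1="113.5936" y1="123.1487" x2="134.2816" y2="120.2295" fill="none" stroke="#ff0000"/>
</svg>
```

Since the viewBox matches the mm dimensions, user units are millimetres directly. The only transform is the Y-flip y_m = 169.1597 − y_svg.

Shape 1 is a quadratic bezier drawn with `<path>`. Its stroke #ff0000 means score at S500, F1844. After flipping Y the toolpath is (76.1949,134.2255) → (85.1880,120.6710) → (94.7796,108.1606) → (104.9698,96.6943) → (115.7585,86.2722) → (127.1458,76.8942) → (139.1316,68.5604) → (151.7160,61.2707) → (164.8989,55.0251).

Shape 2 is a line segment drawn with `<polyline>`. Its stroke #ff0000 means score at S500, F1844. After flipping Y the toolpath is (42.5735,147.4966) → (36.4989,151.4643).

Shape 3 is a line segment drawn with `<line>`. Its stroke #ff0000 means score at S500, F1844. After flipping Y the toolpath is (113.5936,46.0110) → (134.2816,48.9302).

G21
G90
G00 X76.1949 Y134.2255
M4 S500
G1 X85.1880 Y120.6710 F1844
G1 X94.7796 Y108.1606
G1 X104.9698 Y96.6943
G1 X115.7585 Y86.2722
G1 X127.1458 Y76.8942
G1 X139.1316 Y68.5604
G1 X151.7160 Y61.2707
G1 X164.8989 Y55.0251
M5
G00 X42.5735 Y147.4966
M4 S500
G1 X36.4989 Y151.4643 F1844
M5
G00 X113.5936 Y46.0110
M4 S500
G1 X134.2816 Y48.9302 F1844
M5
G00 X0.0000 Y0.0000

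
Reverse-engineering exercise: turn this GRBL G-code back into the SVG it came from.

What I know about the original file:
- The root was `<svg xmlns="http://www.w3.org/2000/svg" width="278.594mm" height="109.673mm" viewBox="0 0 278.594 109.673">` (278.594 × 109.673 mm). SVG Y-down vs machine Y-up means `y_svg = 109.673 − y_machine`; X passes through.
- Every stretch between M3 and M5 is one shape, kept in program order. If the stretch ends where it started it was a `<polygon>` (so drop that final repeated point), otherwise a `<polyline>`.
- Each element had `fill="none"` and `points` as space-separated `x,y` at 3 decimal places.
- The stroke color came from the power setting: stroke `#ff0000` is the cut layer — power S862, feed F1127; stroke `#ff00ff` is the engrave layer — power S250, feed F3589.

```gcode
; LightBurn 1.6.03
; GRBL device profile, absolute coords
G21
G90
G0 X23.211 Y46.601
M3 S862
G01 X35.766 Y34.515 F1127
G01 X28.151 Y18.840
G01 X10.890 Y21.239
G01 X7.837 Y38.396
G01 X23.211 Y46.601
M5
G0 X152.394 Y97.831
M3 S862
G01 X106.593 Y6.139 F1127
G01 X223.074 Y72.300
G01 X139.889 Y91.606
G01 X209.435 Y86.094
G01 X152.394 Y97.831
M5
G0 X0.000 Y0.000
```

<svg xmlns="http://www.w3.org/2000/svg" width="278.594mm" height="109.673mm" viewBox="0 0 278.594 109.673">
  <polygon points="23.211,63.072 35.766,75.158 28.151,90.833 10.890,88.434 7.837,71.277" fill="none" stroke="#ff0000"/>
  <polygon points="152.394,11.842 106.593,103.534 223.074,37.373 139.889,18.067 209.435,23.579" fill="none" stroke="#ff0000"/>
</svg>

y_svg = 109.673 − y_m. Every run uses S862, so all elements get stroke `#ff0000` (cut).

[1] closed run; points: 23.211,63.072 35.766,75.158 28.151,90.833 10.890,88.434 7.837,71.277

[2] closed run; points: 152.394,11.842 106.593,103.534 223.074,37.373 139.889,18.067 209.435,23.579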